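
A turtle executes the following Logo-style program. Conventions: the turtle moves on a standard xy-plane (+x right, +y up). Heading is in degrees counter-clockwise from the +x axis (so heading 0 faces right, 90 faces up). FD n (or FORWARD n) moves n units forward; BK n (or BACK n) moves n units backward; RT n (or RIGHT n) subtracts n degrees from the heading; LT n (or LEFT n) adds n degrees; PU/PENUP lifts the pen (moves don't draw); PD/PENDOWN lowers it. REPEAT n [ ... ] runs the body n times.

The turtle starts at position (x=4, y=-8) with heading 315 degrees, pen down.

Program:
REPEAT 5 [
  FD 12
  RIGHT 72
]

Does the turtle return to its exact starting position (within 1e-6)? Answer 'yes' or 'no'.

Answer: yes

Derivation:
Executing turtle program step by step:
Start: pos=(4,-8), heading=315, pen down
REPEAT 5 [
  -- iteration 1/5 --
  FD 12: (4,-8) -> (12.485,-16.485) [heading=315, draw]
  RT 72: heading 315 -> 243
  -- iteration 2/5 --
  FD 12: (12.485,-16.485) -> (7.037,-27.177) [heading=243, draw]
  RT 72: heading 243 -> 171
  -- iteration 3/5 --
  FD 12: (7.037,-27.177) -> (-4.815,-25.3) [heading=171, draw]
  RT 72: heading 171 -> 99
  -- iteration 4/5 --
  FD 12: (-4.815,-25.3) -> (-6.692,-13.448) [heading=99, draw]
  RT 72: heading 99 -> 27
  -- iteration 5/5 --
  FD 12: (-6.692,-13.448) -> (4,-8) [heading=27, draw]
  RT 72: heading 27 -> 315
]
Final: pos=(4,-8), heading=315, 5 segment(s) drawn

Start position: (4, -8)
Final position: (4, -8)
Distance = 0; < 1e-6 -> CLOSED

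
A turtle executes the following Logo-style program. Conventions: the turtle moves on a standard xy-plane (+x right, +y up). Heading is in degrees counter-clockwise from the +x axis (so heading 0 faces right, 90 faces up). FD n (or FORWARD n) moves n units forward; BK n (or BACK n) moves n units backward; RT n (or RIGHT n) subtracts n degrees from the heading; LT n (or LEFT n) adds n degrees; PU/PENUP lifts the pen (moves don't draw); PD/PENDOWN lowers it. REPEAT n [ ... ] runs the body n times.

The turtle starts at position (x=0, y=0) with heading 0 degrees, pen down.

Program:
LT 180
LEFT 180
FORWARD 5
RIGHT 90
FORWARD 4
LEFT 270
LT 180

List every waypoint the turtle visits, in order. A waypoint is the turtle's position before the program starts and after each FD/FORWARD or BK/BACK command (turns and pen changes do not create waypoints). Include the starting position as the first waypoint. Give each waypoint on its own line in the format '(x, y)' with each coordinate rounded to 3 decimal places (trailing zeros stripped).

Executing turtle program step by step:
Start: pos=(0,0), heading=0, pen down
LT 180: heading 0 -> 180
LT 180: heading 180 -> 0
FD 5: (0,0) -> (5,0) [heading=0, draw]
RT 90: heading 0 -> 270
FD 4: (5,0) -> (5,-4) [heading=270, draw]
LT 270: heading 270 -> 180
LT 180: heading 180 -> 0
Final: pos=(5,-4), heading=0, 2 segment(s) drawn
Waypoints (3 total):
(0, 0)
(5, 0)
(5, -4)

Answer: (0, 0)
(5, 0)
(5, -4)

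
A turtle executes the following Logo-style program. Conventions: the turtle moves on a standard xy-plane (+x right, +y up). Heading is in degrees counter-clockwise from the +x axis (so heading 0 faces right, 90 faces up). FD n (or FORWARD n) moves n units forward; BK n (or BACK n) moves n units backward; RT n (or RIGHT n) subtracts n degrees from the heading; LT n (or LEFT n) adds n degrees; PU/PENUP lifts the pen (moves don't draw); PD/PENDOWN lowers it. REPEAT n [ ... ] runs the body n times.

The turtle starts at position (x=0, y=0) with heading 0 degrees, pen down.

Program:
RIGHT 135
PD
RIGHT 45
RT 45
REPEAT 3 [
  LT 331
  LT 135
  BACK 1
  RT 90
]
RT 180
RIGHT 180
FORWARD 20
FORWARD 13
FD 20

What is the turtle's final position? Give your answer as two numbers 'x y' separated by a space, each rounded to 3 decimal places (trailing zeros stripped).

Answer: -52.27 0.074

Derivation:
Executing turtle program step by step:
Start: pos=(0,0), heading=0, pen down
RT 135: heading 0 -> 225
PD: pen down
RT 45: heading 225 -> 180
RT 45: heading 180 -> 135
REPEAT 3 [
  -- iteration 1/3 --
  LT 331: heading 135 -> 106
  LT 135: heading 106 -> 241
  BK 1: (0,0) -> (0.485,0.875) [heading=241, draw]
  RT 90: heading 241 -> 151
  -- iteration 2/3 --
  LT 331: heading 151 -> 122
  LT 135: heading 122 -> 257
  BK 1: (0.485,0.875) -> (0.71,1.849) [heading=257, draw]
  RT 90: heading 257 -> 167
  -- iteration 3/3 --
  LT 331: heading 167 -> 138
  LT 135: heading 138 -> 273
  BK 1: (0.71,1.849) -> (0.657,2.848) [heading=273, draw]
  RT 90: heading 273 -> 183
]
RT 180: heading 183 -> 3
RT 180: heading 3 -> 183
FD 20: (0.657,2.848) -> (-19.315,1.801) [heading=183, draw]
FD 13: (-19.315,1.801) -> (-32.297,1.121) [heading=183, draw]
FD 20: (-32.297,1.121) -> (-52.27,0.074) [heading=183, draw]
Final: pos=(-52.27,0.074), heading=183, 6 segment(s) drawn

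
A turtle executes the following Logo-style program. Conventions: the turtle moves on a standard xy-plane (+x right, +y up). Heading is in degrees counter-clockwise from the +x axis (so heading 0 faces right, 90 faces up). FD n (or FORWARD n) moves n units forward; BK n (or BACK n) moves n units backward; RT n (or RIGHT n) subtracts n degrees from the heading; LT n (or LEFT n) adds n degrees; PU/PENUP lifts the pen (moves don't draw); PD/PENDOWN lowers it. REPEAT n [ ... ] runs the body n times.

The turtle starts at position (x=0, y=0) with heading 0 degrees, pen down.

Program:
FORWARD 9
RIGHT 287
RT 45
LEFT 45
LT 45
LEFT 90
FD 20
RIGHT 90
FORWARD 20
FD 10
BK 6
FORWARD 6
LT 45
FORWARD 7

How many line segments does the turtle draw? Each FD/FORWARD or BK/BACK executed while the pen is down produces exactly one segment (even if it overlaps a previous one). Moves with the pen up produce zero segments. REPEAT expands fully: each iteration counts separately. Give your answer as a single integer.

Executing turtle program step by step:
Start: pos=(0,0), heading=0, pen down
FD 9: (0,0) -> (9,0) [heading=0, draw]
RT 287: heading 0 -> 73
RT 45: heading 73 -> 28
LT 45: heading 28 -> 73
LT 45: heading 73 -> 118
LT 90: heading 118 -> 208
FD 20: (9,0) -> (-8.659,-9.389) [heading=208, draw]
RT 90: heading 208 -> 118
FD 20: (-8.659,-9.389) -> (-18.048,8.27) [heading=118, draw]
FD 10: (-18.048,8.27) -> (-22.743,17.099) [heading=118, draw]
BK 6: (-22.743,17.099) -> (-19.926,11.801) [heading=118, draw]
FD 6: (-19.926,11.801) -> (-22.743,17.099) [heading=118, draw]
LT 45: heading 118 -> 163
FD 7: (-22.743,17.099) -> (-29.437,19.146) [heading=163, draw]
Final: pos=(-29.437,19.146), heading=163, 7 segment(s) drawn
Segments drawn: 7

Answer: 7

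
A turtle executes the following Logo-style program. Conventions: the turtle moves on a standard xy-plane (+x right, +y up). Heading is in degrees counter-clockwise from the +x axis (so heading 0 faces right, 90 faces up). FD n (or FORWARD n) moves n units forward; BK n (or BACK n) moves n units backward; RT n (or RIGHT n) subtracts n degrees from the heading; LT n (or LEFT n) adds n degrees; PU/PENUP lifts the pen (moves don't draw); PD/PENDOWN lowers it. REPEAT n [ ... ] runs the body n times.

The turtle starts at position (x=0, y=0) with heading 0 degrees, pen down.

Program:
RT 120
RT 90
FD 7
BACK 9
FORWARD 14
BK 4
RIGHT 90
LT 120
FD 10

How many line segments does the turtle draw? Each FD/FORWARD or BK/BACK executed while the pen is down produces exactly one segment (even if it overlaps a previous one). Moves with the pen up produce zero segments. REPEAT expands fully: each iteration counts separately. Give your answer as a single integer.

Answer: 5

Derivation:
Executing turtle program step by step:
Start: pos=(0,0), heading=0, pen down
RT 120: heading 0 -> 240
RT 90: heading 240 -> 150
FD 7: (0,0) -> (-6.062,3.5) [heading=150, draw]
BK 9: (-6.062,3.5) -> (1.732,-1) [heading=150, draw]
FD 14: (1.732,-1) -> (-10.392,6) [heading=150, draw]
BK 4: (-10.392,6) -> (-6.928,4) [heading=150, draw]
RT 90: heading 150 -> 60
LT 120: heading 60 -> 180
FD 10: (-6.928,4) -> (-16.928,4) [heading=180, draw]
Final: pos=(-16.928,4), heading=180, 5 segment(s) drawn
Segments drawn: 5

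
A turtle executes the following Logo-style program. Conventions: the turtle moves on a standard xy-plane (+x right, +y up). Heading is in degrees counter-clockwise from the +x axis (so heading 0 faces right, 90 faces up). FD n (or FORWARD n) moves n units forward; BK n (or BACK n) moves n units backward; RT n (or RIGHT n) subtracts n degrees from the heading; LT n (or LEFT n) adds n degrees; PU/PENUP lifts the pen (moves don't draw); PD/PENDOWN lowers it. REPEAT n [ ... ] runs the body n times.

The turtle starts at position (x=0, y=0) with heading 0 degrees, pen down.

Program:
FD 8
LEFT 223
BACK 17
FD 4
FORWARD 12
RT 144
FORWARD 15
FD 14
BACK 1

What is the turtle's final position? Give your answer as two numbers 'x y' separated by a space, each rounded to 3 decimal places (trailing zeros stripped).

Answer: 14.074 28.168

Derivation:
Executing turtle program step by step:
Start: pos=(0,0), heading=0, pen down
FD 8: (0,0) -> (8,0) [heading=0, draw]
LT 223: heading 0 -> 223
BK 17: (8,0) -> (20.433,11.594) [heading=223, draw]
FD 4: (20.433,11.594) -> (17.508,8.866) [heading=223, draw]
FD 12: (17.508,8.866) -> (8.731,0.682) [heading=223, draw]
RT 144: heading 223 -> 79
FD 15: (8.731,0.682) -> (11.593,15.406) [heading=79, draw]
FD 14: (11.593,15.406) -> (14.265,29.149) [heading=79, draw]
BK 1: (14.265,29.149) -> (14.074,28.168) [heading=79, draw]
Final: pos=(14.074,28.168), heading=79, 7 segment(s) drawn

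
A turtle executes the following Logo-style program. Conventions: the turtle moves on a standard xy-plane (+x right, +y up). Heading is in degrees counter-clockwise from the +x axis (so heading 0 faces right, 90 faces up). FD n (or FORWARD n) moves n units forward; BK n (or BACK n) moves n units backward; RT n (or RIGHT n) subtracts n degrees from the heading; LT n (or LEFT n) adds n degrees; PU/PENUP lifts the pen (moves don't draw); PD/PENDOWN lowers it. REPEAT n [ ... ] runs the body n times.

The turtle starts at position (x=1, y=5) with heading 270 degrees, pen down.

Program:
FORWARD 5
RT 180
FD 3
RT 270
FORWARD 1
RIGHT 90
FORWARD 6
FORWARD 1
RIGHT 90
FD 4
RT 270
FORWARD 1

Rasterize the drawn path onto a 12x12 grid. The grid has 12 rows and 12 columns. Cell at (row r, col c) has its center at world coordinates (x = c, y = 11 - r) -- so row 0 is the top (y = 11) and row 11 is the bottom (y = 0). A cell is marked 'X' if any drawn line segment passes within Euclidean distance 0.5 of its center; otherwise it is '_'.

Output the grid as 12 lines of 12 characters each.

Answer: ____X_______
XXXXX_______
X___________
X___________
X___________
X___________
XX__________
XX__________
XX__________
_X__________
_X__________
_X__________

Derivation:
Segment 0: (1,5) -> (1,0)
Segment 1: (1,0) -> (1,3)
Segment 2: (1,3) -> (-0,3)
Segment 3: (-0,3) -> (-0,9)
Segment 4: (-0,9) -> (-0,10)
Segment 5: (-0,10) -> (4,10)
Segment 6: (4,10) -> (4,11)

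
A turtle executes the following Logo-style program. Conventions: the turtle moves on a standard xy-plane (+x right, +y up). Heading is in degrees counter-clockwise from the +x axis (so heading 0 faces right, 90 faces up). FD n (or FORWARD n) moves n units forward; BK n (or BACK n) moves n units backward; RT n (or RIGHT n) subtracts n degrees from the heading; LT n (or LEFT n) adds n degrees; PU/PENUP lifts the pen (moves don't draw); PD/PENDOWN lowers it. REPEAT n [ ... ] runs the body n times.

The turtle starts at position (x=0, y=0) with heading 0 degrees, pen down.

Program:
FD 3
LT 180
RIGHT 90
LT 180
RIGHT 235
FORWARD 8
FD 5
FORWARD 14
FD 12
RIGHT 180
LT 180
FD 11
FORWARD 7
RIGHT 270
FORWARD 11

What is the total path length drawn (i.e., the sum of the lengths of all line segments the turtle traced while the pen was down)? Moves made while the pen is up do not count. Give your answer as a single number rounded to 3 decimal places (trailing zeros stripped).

Executing turtle program step by step:
Start: pos=(0,0), heading=0, pen down
FD 3: (0,0) -> (3,0) [heading=0, draw]
LT 180: heading 0 -> 180
RT 90: heading 180 -> 90
LT 180: heading 90 -> 270
RT 235: heading 270 -> 35
FD 8: (3,0) -> (9.553,4.589) [heading=35, draw]
FD 5: (9.553,4.589) -> (13.649,7.456) [heading=35, draw]
FD 14: (13.649,7.456) -> (25.117,15.487) [heading=35, draw]
FD 12: (25.117,15.487) -> (34.947,22.369) [heading=35, draw]
RT 180: heading 35 -> 215
LT 180: heading 215 -> 35
FD 11: (34.947,22.369) -> (43.958,28.679) [heading=35, draw]
FD 7: (43.958,28.679) -> (49.692,32.694) [heading=35, draw]
RT 270: heading 35 -> 125
FD 11: (49.692,32.694) -> (43.382,41.705) [heading=125, draw]
Final: pos=(43.382,41.705), heading=125, 8 segment(s) drawn

Segment lengths:
  seg 1: (0,0) -> (3,0), length = 3
  seg 2: (3,0) -> (9.553,4.589), length = 8
  seg 3: (9.553,4.589) -> (13.649,7.456), length = 5
  seg 4: (13.649,7.456) -> (25.117,15.487), length = 14
  seg 5: (25.117,15.487) -> (34.947,22.369), length = 12
  seg 6: (34.947,22.369) -> (43.958,28.679), length = 11
  seg 7: (43.958,28.679) -> (49.692,32.694), length = 7
  seg 8: (49.692,32.694) -> (43.382,41.705), length = 11
Total = 71

Answer: 71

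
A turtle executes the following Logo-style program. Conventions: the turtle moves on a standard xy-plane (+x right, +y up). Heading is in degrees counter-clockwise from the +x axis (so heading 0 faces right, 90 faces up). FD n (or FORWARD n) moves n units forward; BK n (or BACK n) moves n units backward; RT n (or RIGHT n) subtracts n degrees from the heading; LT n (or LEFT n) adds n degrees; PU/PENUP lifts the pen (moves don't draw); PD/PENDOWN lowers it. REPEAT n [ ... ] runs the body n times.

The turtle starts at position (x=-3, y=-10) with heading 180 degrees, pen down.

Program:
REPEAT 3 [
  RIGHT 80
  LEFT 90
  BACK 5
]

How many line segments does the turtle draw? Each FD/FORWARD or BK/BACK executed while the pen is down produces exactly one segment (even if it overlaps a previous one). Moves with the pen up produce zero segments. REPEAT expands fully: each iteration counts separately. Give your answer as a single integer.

Executing turtle program step by step:
Start: pos=(-3,-10), heading=180, pen down
REPEAT 3 [
  -- iteration 1/3 --
  RT 80: heading 180 -> 100
  LT 90: heading 100 -> 190
  BK 5: (-3,-10) -> (1.924,-9.132) [heading=190, draw]
  -- iteration 2/3 --
  RT 80: heading 190 -> 110
  LT 90: heading 110 -> 200
  BK 5: (1.924,-9.132) -> (6.623,-7.422) [heading=200, draw]
  -- iteration 3/3 --
  RT 80: heading 200 -> 120
  LT 90: heading 120 -> 210
  BK 5: (6.623,-7.422) -> (10.953,-4.922) [heading=210, draw]
]
Final: pos=(10.953,-4.922), heading=210, 3 segment(s) drawn
Segments drawn: 3

Answer: 3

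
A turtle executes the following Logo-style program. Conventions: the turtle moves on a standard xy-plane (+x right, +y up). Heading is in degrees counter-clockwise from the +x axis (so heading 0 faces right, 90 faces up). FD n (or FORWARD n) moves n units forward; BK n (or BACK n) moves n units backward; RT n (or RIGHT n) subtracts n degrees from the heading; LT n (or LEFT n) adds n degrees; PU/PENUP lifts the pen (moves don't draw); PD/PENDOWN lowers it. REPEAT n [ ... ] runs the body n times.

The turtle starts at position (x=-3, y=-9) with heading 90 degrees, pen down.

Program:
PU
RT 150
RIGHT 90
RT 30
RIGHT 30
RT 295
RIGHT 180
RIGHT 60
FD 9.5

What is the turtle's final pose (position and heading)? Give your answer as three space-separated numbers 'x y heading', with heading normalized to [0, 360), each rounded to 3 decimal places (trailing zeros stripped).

Answer: 5.61 -13.015 335

Derivation:
Executing turtle program step by step:
Start: pos=(-3,-9), heading=90, pen down
PU: pen up
RT 150: heading 90 -> 300
RT 90: heading 300 -> 210
RT 30: heading 210 -> 180
RT 30: heading 180 -> 150
RT 295: heading 150 -> 215
RT 180: heading 215 -> 35
RT 60: heading 35 -> 335
FD 9.5: (-3,-9) -> (5.61,-13.015) [heading=335, move]
Final: pos=(5.61,-13.015), heading=335, 0 segment(s) drawn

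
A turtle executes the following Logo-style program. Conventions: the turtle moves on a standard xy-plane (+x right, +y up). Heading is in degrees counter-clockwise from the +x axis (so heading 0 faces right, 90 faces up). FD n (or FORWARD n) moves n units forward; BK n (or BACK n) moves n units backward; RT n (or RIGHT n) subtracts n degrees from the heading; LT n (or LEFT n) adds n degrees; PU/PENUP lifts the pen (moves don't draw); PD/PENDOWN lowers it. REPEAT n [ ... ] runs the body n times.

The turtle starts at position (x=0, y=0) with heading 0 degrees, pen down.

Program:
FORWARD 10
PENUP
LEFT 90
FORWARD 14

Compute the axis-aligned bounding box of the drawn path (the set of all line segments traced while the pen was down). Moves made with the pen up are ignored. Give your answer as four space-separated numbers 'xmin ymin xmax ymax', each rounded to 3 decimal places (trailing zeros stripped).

Answer: 0 0 10 0

Derivation:
Executing turtle program step by step:
Start: pos=(0,0), heading=0, pen down
FD 10: (0,0) -> (10,0) [heading=0, draw]
PU: pen up
LT 90: heading 0 -> 90
FD 14: (10,0) -> (10,14) [heading=90, move]
Final: pos=(10,14), heading=90, 1 segment(s) drawn

Segment endpoints: x in {0, 10}, y in {0}
xmin=0, ymin=0, xmax=10, ymax=0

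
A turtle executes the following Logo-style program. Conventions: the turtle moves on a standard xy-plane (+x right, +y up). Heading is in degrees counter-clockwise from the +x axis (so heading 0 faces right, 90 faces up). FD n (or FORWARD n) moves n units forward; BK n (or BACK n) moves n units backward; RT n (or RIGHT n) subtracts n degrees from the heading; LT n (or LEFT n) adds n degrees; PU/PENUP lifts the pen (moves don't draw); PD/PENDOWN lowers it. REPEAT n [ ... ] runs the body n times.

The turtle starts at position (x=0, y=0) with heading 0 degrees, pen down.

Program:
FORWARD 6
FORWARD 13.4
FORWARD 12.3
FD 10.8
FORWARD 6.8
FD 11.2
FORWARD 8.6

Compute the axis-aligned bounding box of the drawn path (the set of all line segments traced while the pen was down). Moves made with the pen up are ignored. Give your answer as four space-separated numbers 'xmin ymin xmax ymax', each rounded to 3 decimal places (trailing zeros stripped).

Executing turtle program step by step:
Start: pos=(0,0), heading=0, pen down
FD 6: (0,0) -> (6,0) [heading=0, draw]
FD 13.4: (6,0) -> (19.4,0) [heading=0, draw]
FD 12.3: (19.4,0) -> (31.7,0) [heading=0, draw]
FD 10.8: (31.7,0) -> (42.5,0) [heading=0, draw]
FD 6.8: (42.5,0) -> (49.3,0) [heading=0, draw]
FD 11.2: (49.3,0) -> (60.5,0) [heading=0, draw]
FD 8.6: (60.5,0) -> (69.1,0) [heading=0, draw]
Final: pos=(69.1,0), heading=0, 7 segment(s) drawn

Segment endpoints: x in {0, 6, 19.4, 31.7, 42.5, 49.3, 60.5, 69.1}, y in {0}
xmin=0, ymin=0, xmax=69.1, ymax=0

Answer: 0 0 69.1 0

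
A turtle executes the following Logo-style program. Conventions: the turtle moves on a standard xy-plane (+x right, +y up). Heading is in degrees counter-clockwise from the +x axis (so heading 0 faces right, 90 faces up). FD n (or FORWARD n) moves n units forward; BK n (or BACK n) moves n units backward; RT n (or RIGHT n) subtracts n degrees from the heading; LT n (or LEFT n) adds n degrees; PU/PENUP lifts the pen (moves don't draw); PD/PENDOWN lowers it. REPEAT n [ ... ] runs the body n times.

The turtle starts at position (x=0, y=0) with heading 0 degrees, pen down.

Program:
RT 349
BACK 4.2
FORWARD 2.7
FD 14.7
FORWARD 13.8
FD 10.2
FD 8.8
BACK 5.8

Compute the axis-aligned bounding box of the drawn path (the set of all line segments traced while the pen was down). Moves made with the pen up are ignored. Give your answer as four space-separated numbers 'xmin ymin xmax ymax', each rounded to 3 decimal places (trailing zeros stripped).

Answer: -4.123 -0.801 45.155 8.777

Derivation:
Executing turtle program step by step:
Start: pos=(0,0), heading=0, pen down
RT 349: heading 0 -> 11
BK 4.2: (0,0) -> (-4.123,-0.801) [heading=11, draw]
FD 2.7: (-4.123,-0.801) -> (-1.472,-0.286) [heading=11, draw]
FD 14.7: (-1.472,-0.286) -> (12.957,2.519) [heading=11, draw]
FD 13.8: (12.957,2.519) -> (26.504,5.152) [heading=11, draw]
FD 10.2: (26.504,5.152) -> (36.517,7.098) [heading=11, draw]
FD 8.8: (36.517,7.098) -> (45.155,8.777) [heading=11, draw]
BK 5.8: (45.155,8.777) -> (39.461,7.671) [heading=11, draw]
Final: pos=(39.461,7.671), heading=11, 7 segment(s) drawn

Segment endpoints: x in {-4.123, -1.472, 0, 12.957, 26.504, 36.517, 39.461, 45.155}, y in {-0.801, -0.286, 0, 2.519, 5.152, 7.098, 7.671, 8.777}
xmin=-4.123, ymin=-0.801, xmax=45.155, ymax=8.777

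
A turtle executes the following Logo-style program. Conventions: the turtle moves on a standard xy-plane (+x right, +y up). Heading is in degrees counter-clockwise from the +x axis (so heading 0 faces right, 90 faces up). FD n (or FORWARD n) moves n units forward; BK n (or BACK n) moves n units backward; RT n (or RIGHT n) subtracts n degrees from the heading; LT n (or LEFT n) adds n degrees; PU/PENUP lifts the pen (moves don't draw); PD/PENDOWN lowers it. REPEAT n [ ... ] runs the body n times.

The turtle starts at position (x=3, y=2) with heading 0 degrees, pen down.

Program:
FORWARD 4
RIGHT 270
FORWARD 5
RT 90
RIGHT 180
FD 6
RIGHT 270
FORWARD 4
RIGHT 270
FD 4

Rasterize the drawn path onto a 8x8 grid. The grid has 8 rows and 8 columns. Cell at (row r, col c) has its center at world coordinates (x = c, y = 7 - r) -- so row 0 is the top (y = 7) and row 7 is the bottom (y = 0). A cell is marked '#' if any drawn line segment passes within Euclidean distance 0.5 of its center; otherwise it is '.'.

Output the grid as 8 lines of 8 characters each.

Segment 0: (3,2) -> (7,2)
Segment 1: (7,2) -> (7,7)
Segment 2: (7,7) -> (1,7)
Segment 3: (1,7) -> (1,3)
Segment 4: (1,3) -> (5,3)

Answer: .#######
.#.....#
.#.....#
.#.....#
.#####.#
...#####
........
........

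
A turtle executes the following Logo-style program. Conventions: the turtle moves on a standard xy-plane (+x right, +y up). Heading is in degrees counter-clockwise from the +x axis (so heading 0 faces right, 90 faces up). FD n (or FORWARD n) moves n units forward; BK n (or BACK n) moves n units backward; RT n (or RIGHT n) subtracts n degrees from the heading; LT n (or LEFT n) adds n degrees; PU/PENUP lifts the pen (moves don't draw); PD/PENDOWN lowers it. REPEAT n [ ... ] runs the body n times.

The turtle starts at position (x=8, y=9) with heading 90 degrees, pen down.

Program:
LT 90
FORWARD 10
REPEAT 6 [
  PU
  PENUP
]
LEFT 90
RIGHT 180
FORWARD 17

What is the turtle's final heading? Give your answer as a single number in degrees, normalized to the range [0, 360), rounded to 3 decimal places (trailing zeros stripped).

Executing turtle program step by step:
Start: pos=(8,9), heading=90, pen down
LT 90: heading 90 -> 180
FD 10: (8,9) -> (-2,9) [heading=180, draw]
REPEAT 6 [
  -- iteration 1/6 --
  PU: pen up
  PU: pen up
  -- iteration 2/6 --
  PU: pen up
  PU: pen up
  -- iteration 3/6 --
  PU: pen up
  PU: pen up
  -- iteration 4/6 --
  PU: pen up
  PU: pen up
  -- iteration 5/6 --
  PU: pen up
  PU: pen up
  -- iteration 6/6 --
  PU: pen up
  PU: pen up
]
LT 90: heading 180 -> 270
RT 180: heading 270 -> 90
FD 17: (-2,9) -> (-2,26) [heading=90, move]
Final: pos=(-2,26), heading=90, 1 segment(s) drawn

Answer: 90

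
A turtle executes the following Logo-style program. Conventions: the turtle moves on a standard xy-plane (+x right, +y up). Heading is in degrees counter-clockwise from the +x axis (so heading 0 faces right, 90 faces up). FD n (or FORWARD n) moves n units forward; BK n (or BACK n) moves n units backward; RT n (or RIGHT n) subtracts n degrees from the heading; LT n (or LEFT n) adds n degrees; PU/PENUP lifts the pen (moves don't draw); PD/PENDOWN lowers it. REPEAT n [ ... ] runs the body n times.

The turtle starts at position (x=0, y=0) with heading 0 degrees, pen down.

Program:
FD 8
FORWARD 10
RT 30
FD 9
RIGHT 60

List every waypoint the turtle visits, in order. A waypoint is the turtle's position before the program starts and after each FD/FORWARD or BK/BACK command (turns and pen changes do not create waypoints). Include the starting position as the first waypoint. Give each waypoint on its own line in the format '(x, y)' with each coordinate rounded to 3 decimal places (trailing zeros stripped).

Answer: (0, 0)
(8, 0)
(18, 0)
(25.794, -4.5)

Derivation:
Executing turtle program step by step:
Start: pos=(0,0), heading=0, pen down
FD 8: (0,0) -> (8,0) [heading=0, draw]
FD 10: (8,0) -> (18,0) [heading=0, draw]
RT 30: heading 0 -> 330
FD 9: (18,0) -> (25.794,-4.5) [heading=330, draw]
RT 60: heading 330 -> 270
Final: pos=(25.794,-4.5), heading=270, 3 segment(s) drawn
Waypoints (4 total):
(0, 0)
(8, 0)
(18, 0)
(25.794, -4.5)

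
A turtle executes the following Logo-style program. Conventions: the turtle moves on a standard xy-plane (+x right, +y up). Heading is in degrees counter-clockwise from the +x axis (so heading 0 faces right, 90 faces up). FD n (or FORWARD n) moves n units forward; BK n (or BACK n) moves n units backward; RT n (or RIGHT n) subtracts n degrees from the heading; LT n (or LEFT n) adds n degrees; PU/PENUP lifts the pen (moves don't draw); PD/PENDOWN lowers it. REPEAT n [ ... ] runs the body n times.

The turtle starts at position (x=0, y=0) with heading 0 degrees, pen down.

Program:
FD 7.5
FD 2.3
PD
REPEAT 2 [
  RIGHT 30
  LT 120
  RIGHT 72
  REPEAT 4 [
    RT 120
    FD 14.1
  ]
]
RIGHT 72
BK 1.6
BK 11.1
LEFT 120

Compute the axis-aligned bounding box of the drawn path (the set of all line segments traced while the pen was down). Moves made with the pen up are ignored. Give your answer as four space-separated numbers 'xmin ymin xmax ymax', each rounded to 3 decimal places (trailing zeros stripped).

Answer: -7.34 -20.687 9.8 0.231

Derivation:
Executing turtle program step by step:
Start: pos=(0,0), heading=0, pen down
FD 7.5: (0,0) -> (7.5,0) [heading=0, draw]
FD 2.3: (7.5,0) -> (9.8,0) [heading=0, draw]
PD: pen down
REPEAT 2 [
  -- iteration 1/2 --
  RT 30: heading 0 -> 330
  LT 120: heading 330 -> 90
  RT 72: heading 90 -> 18
  REPEAT 4 [
    -- iteration 1/4 --
    RT 120: heading 18 -> 258
    FD 14.1: (9.8,0) -> (6.868,-13.792) [heading=258, draw]
    -- iteration 2/4 --
    RT 120: heading 258 -> 138
    FD 14.1: (6.868,-13.792) -> (-3.61,-4.357) [heading=138, draw]
    -- iteration 3/4 --
    RT 120: heading 138 -> 18
    FD 14.1: (-3.61,-4.357) -> (9.8,0) [heading=18, draw]
    -- iteration 4/4 --
    RT 120: heading 18 -> 258
    FD 14.1: (9.8,0) -> (6.868,-13.792) [heading=258, draw]
  ]
  -- iteration 2/2 --
  RT 30: heading 258 -> 228
  LT 120: heading 228 -> 348
  RT 72: heading 348 -> 276
  REPEAT 4 [
    -- iteration 1/4 --
    RT 120: heading 276 -> 156
    FD 14.1: (6.868,-13.792) -> (-6.013,-8.057) [heading=156, draw]
    -- iteration 2/4 --
    RT 120: heading 156 -> 36
    FD 14.1: (-6.013,-8.057) -> (5.395,0.231) [heading=36, draw]
    -- iteration 3/4 --
    RT 120: heading 36 -> 276
    FD 14.1: (5.395,0.231) -> (6.868,-13.792) [heading=276, draw]
    -- iteration 4/4 --
    RT 120: heading 276 -> 156
    FD 14.1: (6.868,-13.792) -> (-6.013,-8.057) [heading=156, draw]
  ]
]
RT 72: heading 156 -> 84
BK 1.6: (-6.013,-8.057) -> (-6.18,-9.648) [heading=84, draw]
BK 11.1: (-6.18,-9.648) -> (-7.34,-20.687) [heading=84, draw]
LT 120: heading 84 -> 204
Final: pos=(-7.34,-20.687), heading=204, 12 segment(s) drawn

Segment endpoints: x in {-7.34, -6.18, -6.013, -6.013, -3.61, 0, 5.395, 6.868, 6.868, 6.868, 7.5, 9.8}, y in {-20.687, -13.792, -13.792, -9.648, -8.057, -8.057, -4.357, 0, 0, 0.231}
xmin=-7.34, ymin=-20.687, xmax=9.8, ymax=0.231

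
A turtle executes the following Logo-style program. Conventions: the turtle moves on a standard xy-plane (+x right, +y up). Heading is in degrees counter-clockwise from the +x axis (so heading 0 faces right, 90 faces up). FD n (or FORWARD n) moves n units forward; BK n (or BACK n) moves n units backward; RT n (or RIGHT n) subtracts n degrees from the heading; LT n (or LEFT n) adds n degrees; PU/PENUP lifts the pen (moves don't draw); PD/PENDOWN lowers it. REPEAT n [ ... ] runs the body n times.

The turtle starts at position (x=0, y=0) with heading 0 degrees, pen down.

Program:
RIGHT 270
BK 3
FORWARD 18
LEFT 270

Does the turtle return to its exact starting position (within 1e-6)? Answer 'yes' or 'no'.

Executing turtle program step by step:
Start: pos=(0,0), heading=0, pen down
RT 270: heading 0 -> 90
BK 3: (0,0) -> (0,-3) [heading=90, draw]
FD 18: (0,-3) -> (0,15) [heading=90, draw]
LT 270: heading 90 -> 0
Final: pos=(0,15), heading=0, 2 segment(s) drawn

Start position: (0, 0)
Final position: (0, 15)
Distance = 15; >= 1e-6 -> NOT closed

Answer: no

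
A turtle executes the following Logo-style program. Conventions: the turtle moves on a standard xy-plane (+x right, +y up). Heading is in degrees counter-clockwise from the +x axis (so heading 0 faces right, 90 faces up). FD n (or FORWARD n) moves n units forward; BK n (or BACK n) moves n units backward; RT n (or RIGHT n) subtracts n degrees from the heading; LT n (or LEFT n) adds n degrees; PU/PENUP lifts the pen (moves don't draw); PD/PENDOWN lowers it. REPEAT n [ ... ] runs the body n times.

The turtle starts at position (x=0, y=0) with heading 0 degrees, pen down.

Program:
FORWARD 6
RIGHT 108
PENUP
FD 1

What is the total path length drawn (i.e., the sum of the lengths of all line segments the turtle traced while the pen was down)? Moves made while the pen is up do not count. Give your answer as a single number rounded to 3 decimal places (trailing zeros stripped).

Executing turtle program step by step:
Start: pos=(0,0), heading=0, pen down
FD 6: (0,0) -> (6,0) [heading=0, draw]
RT 108: heading 0 -> 252
PU: pen up
FD 1: (6,0) -> (5.691,-0.951) [heading=252, move]
Final: pos=(5.691,-0.951), heading=252, 1 segment(s) drawn

Segment lengths:
  seg 1: (0,0) -> (6,0), length = 6
Total = 6

Answer: 6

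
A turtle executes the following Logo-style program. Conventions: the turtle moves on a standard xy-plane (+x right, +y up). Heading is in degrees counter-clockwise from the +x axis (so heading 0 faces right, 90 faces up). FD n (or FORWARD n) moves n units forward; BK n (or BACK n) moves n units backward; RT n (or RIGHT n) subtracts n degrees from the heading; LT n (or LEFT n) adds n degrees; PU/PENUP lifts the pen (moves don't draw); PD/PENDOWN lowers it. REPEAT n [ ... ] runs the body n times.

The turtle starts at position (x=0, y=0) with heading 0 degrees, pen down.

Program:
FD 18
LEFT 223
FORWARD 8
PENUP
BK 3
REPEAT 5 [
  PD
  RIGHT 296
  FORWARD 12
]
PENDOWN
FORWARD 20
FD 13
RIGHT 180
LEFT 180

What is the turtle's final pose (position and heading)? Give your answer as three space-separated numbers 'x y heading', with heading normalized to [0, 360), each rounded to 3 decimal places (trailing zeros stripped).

Answer: -14.169 1.207 183

Derivation:
Executing turtle program step by step:
Start: pos=(0,0), heading=0, pen down
FD 18: (0,0) -> (18,0) [heading=0, draw]
LT 223: heading 0 -> 223
FD 8: (18,0) -> (12.149,-5.456) [heading=223, draw]
PU: pen up
BK 3: (12.149,-5.456) -> (14.343,-3.41) [heading=223, move]
REPEAT 5 [
  -- iteration 1/5 --
  PD: pen down
  RT 296: heading 223 -> 287
  FD 12: (14.343,-3.41) -> (17.852,-14.886) [heading=287, draw]
  -- iteration 2/5 --
  PD: pen down
  RT 296: heading 287 -> 351
  FD 12: (17.852,-14.886) -> (29.704,-16.763) [heading=351, draw]
  -- iteration 3/5 --
  PD: pen down
  RT 296: heading 351 -> 55
  FD 12: (29.704,-16.763) -> (36.587,-6.933) [heading=55, draw]
  -- iteration 4/5 --
  PD: pen down
  RT 296: heading 55 -> 119
  FD 12: (36.587,-6.933) -> (30.769,3.562) [heading=119, draw]
  -- iteration 5/5 --
  PD: pen down
  RT 296: heading 119 -> 183
  FD 12: (30.769,3.562) -> (18.786,2.934) [heading=183, draw]
]
PD: pen down
FD 20: (18.786,2.934) -> (-1.187,1.888) [heading=183, draw]
FD 13: (-1.187,1.888) -> (-14.169,1.207) [heading=183, draw]
RT 180: heading 183 -> 3
LT 180: heading 3 -> 183
Final: pos=(-14.169,1.207), heading=183, 9 segment(s) drawn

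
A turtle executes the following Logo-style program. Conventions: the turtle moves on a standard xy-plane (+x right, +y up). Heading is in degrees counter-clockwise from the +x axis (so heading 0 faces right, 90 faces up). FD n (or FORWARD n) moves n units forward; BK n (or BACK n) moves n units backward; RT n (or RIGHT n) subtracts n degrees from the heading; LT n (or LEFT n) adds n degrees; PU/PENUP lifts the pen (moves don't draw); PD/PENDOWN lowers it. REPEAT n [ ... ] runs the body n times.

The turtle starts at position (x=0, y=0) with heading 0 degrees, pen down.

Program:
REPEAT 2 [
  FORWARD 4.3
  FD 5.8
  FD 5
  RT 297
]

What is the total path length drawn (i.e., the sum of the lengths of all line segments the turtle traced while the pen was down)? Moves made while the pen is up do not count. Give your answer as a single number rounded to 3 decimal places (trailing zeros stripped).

Answer: 30.2

Derivation:
Executing turtle program step by step:
Start: pos=(0,0), heading=0, pen down
REPEAT 2 [
  -- iteration 1/2 --
  FD 4.3: (0,0) -> (4.3,0) [heading=0, draw]
  FD 5.8: (4.3,0) -> (10.1,0) [heading=0, draw]
  FD 5: (10.1,0) -> (15.1,0) [heading=0, draw]
  RT 297: heading 0 -> 63
  -- iteration 2/2 --
  FD 4.3: (15.1,0) -> (17.052,3.831) [heading=63, draw]
  FD 5.8: (17.052,3.831) -> (19.685,8.999) [heading=63, draw]
  FD 5: (19.685,8.999) -> (21.955,13.454) [heading=63, draw]
  RT 297: heading 63 -> 126
]
Final: pos=(21.955,13.454), heading=126, 6 segment(s) drawn

Segment lengths:
  seg 1: (0,0) -> (4.3,0), length = 4.3
  seg 2: (4.3,0) -> (10.1,0), length = 5.8
  seg 3: (10.1,0) -> (15.1,0), length = 5
  seg 4: (15.1,0) -> (17.052,3.831), length = 4.3
  seg 5: (17.052,3.831) -> (19.685,8.999), length = 5.8
  seg 6: (19.685,8.999) -> (21.955,13.454), length = 5
Total = 30.2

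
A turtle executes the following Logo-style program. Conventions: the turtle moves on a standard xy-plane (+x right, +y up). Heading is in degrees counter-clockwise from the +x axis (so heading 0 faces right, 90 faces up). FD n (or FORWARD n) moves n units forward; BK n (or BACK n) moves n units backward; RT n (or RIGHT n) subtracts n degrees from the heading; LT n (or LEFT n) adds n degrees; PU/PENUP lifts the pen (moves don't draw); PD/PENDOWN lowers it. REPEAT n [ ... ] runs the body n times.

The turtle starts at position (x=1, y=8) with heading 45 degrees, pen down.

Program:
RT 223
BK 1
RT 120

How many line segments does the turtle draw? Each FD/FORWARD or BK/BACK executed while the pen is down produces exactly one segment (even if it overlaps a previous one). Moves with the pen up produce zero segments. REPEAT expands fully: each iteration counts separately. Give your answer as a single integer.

Executing turtle program step by step:
Start: pos=(1,8), heading=45, pen down
RT 223: heading 45 -> 182
BK 1: (1,8) -> (1.999,8.035) [heading=182, draw]
RT 120: heading 182 -> 62
Final: pos=(1.999,8.035), heading=62, 1 segment(s) drawn
Segments drawn: 1

Answer: 1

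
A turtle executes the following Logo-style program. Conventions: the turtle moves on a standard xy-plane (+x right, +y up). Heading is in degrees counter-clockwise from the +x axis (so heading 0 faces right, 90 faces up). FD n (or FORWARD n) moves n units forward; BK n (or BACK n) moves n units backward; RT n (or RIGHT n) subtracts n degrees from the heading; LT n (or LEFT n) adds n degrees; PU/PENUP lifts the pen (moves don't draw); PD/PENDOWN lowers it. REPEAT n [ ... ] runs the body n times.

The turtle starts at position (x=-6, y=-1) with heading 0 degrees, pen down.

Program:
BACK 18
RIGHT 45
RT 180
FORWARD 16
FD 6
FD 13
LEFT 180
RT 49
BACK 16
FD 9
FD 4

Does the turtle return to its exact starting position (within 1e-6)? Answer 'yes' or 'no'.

Answer: no

Derivation:
Executing turtle program step by step:
Start: pos=(-6,-1), heading=0, pen down
BK 18: (-6,-1) -> (-24,-1) [heading=0, draw]
RT 45: heading 0 -> 315
RT 180: heading 315 -> 135
FD 16: (-24,-1) -> (-35.314,10.314) [heading=135, draw]
FD 6: (-35.314,10.314) -> (-39.556,14.556) [heading=135, draw]
FD 13: (-39.556,14.556) -> (-48.749,23.749) [heading=135, draw]
LT 180: heading 135 -> 315
RT 49: heading 315 -> 266
BK 16: (-48.749,23.749) -> (-47.633,39.71) [heading=266, draw]
FD 9: (-47.633,39.71) -> (-48.26,30.732) [heading=266, draw]
FD 4: (-48.26,30.732) -> (-48.539,26.741) [heading=266, draw]
Final: pos=(-48.539,26.741), heading=266, 7 segment(s) drawn

Start position: (-6, -1)
Final position: (-48.539, 26.741)
Distance = 50.786; >= 1e-6 -> NOT closed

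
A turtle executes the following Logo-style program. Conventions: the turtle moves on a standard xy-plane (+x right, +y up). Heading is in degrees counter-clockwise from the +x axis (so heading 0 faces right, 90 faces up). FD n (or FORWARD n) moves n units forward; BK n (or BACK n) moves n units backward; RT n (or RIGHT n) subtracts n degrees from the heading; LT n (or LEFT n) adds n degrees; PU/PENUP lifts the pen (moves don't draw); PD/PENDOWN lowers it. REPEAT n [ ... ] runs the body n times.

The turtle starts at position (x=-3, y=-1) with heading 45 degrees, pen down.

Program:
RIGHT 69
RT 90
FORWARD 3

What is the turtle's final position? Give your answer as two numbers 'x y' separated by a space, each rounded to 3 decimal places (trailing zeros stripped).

Executing turtle program step by step:
Start: pos=(-3,-1), heading=45, pen down
RT 69: heading 45 -> 336
RT 90: heading 336 -> 246
FD 3: (-3,-1) -> (-4.22,-3.741) [heading=246, draw]
Final: pos=(-4.22,-3.741), heading=246, 1 segment(s) drawn

Answer: -4.22 -3.741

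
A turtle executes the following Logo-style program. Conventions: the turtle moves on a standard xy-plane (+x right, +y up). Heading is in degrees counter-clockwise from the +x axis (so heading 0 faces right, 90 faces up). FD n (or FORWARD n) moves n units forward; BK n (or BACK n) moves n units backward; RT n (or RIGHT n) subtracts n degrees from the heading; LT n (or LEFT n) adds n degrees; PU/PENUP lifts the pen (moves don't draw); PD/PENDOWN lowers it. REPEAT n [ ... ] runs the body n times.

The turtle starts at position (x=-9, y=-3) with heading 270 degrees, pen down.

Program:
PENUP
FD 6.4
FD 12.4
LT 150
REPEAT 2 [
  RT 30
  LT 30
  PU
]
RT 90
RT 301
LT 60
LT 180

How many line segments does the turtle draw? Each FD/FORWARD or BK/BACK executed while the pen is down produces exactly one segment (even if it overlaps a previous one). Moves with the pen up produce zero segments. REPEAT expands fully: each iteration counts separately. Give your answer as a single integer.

Answer: 0

Derivation:
Executing turtle program step by step:
Start: pos=(-9,-3), heading=270, pen down
PU: pen up
FD 6.4: (-9,-3) -> (-9,-9.4) [heading=270, move]
FD 12.4: (-9,-9.4) -> (-9,-21.8) [heading=270, move]
LT 150: heading 270 -> 60
REPEAT 2 [
  -- iteration 1/2 --
  RT 30: heading 60 -> 30
  LT 30: heading 30 -> 60
  PU: pen up
  -- iteration 2/2 --
  RT 30: heading 60 -> 30
  LT 30: heading 30 -> 60
  PU: pen up
]
RT 90: heading 60 -> 330
RT 301: heading 330 -> 29
LT 60: heading 29 -> 89
LT 180: heading 89 -> 269
Final: pos=(-9,-21.8), heading=269, 0 segment(s) drawn
Segments drawn: 0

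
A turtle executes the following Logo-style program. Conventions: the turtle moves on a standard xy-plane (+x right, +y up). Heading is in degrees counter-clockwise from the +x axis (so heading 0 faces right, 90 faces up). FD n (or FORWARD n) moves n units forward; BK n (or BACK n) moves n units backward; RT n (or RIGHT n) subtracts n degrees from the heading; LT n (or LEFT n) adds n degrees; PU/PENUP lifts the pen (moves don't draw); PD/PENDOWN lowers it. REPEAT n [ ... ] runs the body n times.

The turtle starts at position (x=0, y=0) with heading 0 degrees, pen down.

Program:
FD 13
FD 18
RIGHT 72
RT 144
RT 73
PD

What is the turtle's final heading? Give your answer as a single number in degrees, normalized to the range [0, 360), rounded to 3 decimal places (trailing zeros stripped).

Answer: 71

Derivation:
Executing turtle program step by step:
Start: pos=(0,0), heading=0, pen down
FD 13: (0,0) -> (13,0) [heading=0, draw]
FD 18: (13,0) -> (31,0) [heading=0, draw]
RT 72: heading 0 -> 288
RT 144: heading 288 -> 144
RT 73: heading 144 -> 71
PD: pen down
Final: pos=(31,0), heading=71, 2 segment(s) drawn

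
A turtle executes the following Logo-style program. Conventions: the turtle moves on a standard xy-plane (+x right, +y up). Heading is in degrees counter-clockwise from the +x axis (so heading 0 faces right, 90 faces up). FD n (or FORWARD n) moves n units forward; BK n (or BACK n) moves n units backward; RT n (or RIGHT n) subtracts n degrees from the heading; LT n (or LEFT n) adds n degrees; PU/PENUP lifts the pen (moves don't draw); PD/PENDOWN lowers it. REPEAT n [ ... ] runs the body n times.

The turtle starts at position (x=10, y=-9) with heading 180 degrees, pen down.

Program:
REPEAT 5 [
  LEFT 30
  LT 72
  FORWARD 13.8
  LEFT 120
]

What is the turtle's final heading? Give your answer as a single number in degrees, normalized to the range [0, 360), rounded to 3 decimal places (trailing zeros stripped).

Executing turtle program step by step:
Start: pos=(10,-9), heading=180, pen down
REPEAT 5 [
  -- iteration 1/5 --
  LT 30: heading 180 -> 210
  LT 72: heading 210 -> 282
  FD 13.8: (10,-9) -> (12.869,-22.498) [heading=282, draw]
  LT 120: heading 282 -> 42
  -- iteration 2/5 --
  LT 30: heading 42 -> 72
  LT 72: heading 72 -> 144
  FD 13.8: (12.869,-22.498) -> (1.705,-14.387) [heading=144, draw]
  LT 120: heading 144 -> 264
  -- iteration 3/5 --
  LT 30: heading 264 -> 294
  LT 72: heading 294 -> 6
  FD 13.8: (1.705,-14.387) -> (15.429,-12.945) [heading=6, draw]
  LT 120: heading 6 -> 126
  -- iteration 4/5 --
  LT 30: heading 126 -> 156
  LT 72: heading 156 -> 228
  FD 13.8: (15.429,-12.945) -> (6.195,-23.2) [heading=228, draw]
  LT 120: heading 228 -> 348
  -- iteration 5/5 --
  LT 30: heading 348 -> 18
  LT 72: heading 18 -> 90
  FD 13.8: (6.195,-23.2) -> (6.195,-9.4) [heading=90, draw]
  LT 120: heading 90 -> 210
]
Final: pos=(6.195,-9.4), heading=210, 5 segment(s) drawn

Answer: 210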